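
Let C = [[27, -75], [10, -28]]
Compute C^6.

[[-3261, 9975], [-1330, 4054]]

tr C = -1 and det C = -6, so the characteristic polynomial is λ² − (-1)λ + (-6) with roots -3 and 2.
Eigenvectors give P = [[-5, 3], [-2, 1]] with P⁻¹ = [[1, -3], [2, -5]], and C = P·diag(-3, 2)·P⁻¹.
Then C^6 = P·diag(729, 64)·P⁻¹ = [[-3645, 192], [-1458, 64]] · [[1, -3], [2, -5]] = [[-3261, 9975], [-1330, 4054]].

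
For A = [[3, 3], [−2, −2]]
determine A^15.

[[3, 3], [−2, −2]]

A² = A (a projection; rank 1, trace 1), so A^15 = A.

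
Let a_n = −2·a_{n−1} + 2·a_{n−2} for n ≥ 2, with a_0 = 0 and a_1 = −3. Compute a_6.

With companion matrix T = [[−2, 2], [1, 0]], [a_n, a_{n−1}]ᵀ = T·[a_{n−1}, a_{n−2}]ᵀ, so [a_6, a_5]ᵀ = T^5·[a_1, a_0]ᵀ.
T^5 = [[−120, 88], [44, −32]], giving [a_6, a_5]ᵀ = [[360], [−132]].

360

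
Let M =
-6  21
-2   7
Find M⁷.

[[-6, 21], [-2, 7]]

M² = M (a projection; rank 1, trace 1), so M⁷ = M.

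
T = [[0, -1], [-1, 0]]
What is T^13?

T² = I (check: tr T = 0 and det T = -1), so T^13 = T since 13 is odd.

[[0, -1], [-1, 0]]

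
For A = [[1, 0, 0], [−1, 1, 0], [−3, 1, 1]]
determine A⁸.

[[1, 0, 0], [−8, 1, 0], [−52, 8, 1]]

A = I + N where N = [[0, 0, 0], [−1, 0, 0], [−3, 1, 0]] is strictly lower-triangular, so N³ = 0.
(I + N)⁸ = I + 8·N + 28·N² = [[1, 0, 0], [−8, 1, 0], [−52, 8, 1]].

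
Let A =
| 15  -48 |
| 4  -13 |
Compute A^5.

[[975, -2928], [244, -733]]

tr A = 2 and det A = -3, so the characteristic polynomial is λ² − (2)λ + (-3) with roots -1 and 3.
Eigenvectors give P = [[3, 4], [1, 1]] with P⁻¹ = [[-1, 4], [1, -3]], and A = P·diag(-1, 3)·P⁻¹.
Then A^5 = P·diag(-1, 243)·P⁻¹ = [[-3, 972], [-1, 243]] · [[-1, 4], [1, -3]] = [[975, -2928], [244, -733]].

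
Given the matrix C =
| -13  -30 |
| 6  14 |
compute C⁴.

tr C = 1 and det C = -2, so the characteristic polynomial is λ² − (1)λ + (-2) with roots -1 and 2.
Eigenvectors give P = [[5, -2], [-2, 1]] with P⁻¹ = [[1, 2], [2, 5]], and C = P·diag(-1, 2)·P⁻¹.
Then C⁴ = P·diag(1, 16)·P⁻¹ = [[5, -32], [-2, 16]] · [[1, 2], [2, 5]] = [[-59, -150], [30, 76]].

[[-59, -150], [30, 76]]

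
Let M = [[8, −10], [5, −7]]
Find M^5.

[[518, −550], [275, −307]]

tr M = 1 and det M = −6, so the characteristic polynomial is λ² − (1)λ + (−6) with roots 3 and −2.
Eigenvectors give P = [[2, 1], [1, 1]] with P⁻¹ = [[1, −1], [−1, 2]], and M = P·diag(3, −2)·P⁻¹.
Then M^5 = P·diag(243, −32)·P⁻¹ = [[486, −32], [243, −32]] · [[1, −1], [−1, 2]] = [[518, −550], [275, −307]].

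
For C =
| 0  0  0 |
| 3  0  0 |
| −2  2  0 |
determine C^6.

C is strictly triangular, hence nilpotent: C^3 = 0, so C^6 = 0.

[[0, 0, 0], [0, 0, 0], [0, 0, 0]]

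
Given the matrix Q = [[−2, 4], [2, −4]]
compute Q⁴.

Q² = [[12, −24], [−12, 24]]
Q³ = [[−72, 144], [72, −144]]
Q⁴ = [[432, −864], [−432, 864]]

[[432, −864], [−432, 864]]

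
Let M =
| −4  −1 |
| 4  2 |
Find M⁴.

[[128, 24], [−96, −16]]

M² = [[12, 2], [−8, 0]]
M³ = [[−40, −8], [32, 8]]
M⁴ = [[128, 24], [−96, −16]]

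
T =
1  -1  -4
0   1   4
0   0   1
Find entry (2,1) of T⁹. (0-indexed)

T = I + N where N = [[0, -1, -4], [0, 0, 4], [0, 0, 0]] is strictly upper-triangular, so N³ = 0.
(I + N)⁹ = I + 9·N + 36·N² = [[1, -9, -180], [0, 1, 36], [0, 0, 1]].

0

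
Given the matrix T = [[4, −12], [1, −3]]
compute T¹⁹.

[[4, −12], [1, −3]]

T² = T (a projection; rank 1, trace 1), so T¹⁹ = T.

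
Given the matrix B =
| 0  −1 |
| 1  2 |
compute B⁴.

[[−3, −4], [4, 5]]

B² = [[−1, −2], [2, 3]]
B³ = [[−2, −3], [3, 4]]
B⁴ = [[−3, −4], [4, 5]]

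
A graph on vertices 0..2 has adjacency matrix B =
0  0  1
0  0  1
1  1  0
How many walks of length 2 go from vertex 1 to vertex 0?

The number of length-2 walks from vertex 1 to vertex 0 is entry (1,0) of B², where B is the adjacency matrix.
B² = [[1, 1, 0], [1, 1, 0], [0, 0, 2]]

1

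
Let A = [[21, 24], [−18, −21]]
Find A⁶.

tr A = 0 and det A = −9, so the characteristic polynomial is λ² − (0)λ + (−9) with roots 3 and −3.
Eigenvectors give P = [[4, 1], [−3, −1]] with P⁻¹ = [[1, 1], [−3, −4]], and A = P·diag(3, −3)·P⁻¹.
Then A⁶ = P·diag(729, 729)·P⁻¹ = [[2916, 729], [−2187, −729]] · [[1, 1], [−3, −4]] = [[729, 0], [0, 729]].

[[729, 0], [0, 729]]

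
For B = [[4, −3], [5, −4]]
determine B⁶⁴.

[[1, 0], [0, 1]]

B² = I (check: tr B = 0 and det B = −1), so B⁶⁴ = I since 64 is even.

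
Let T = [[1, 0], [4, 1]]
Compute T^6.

T = I + N where N = [[0, 0], [4, 0]] is strictly lower-triangular, so N^2 = 0.
(I + N)^6 = I + 6·N = [[1, 0], [24, 1]].

[[1, 0], [24, 1]]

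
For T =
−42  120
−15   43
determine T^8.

[[−50184, 151320], [−18915, 57001]]

tr T = 1 and det T = −6, so the characteristic polynomial is λ² − (1)λ + (−6) with roots 3 and −2.
Eigenvectors give P = [[−8, 3], [−3, 1]] with P⁻¹ = [[1, −3], [3, −8]], and T = P·diag(3, −2)·P⁻¹.
Then T^8 = P·diag(6561, 256)·P⁻¹ = [[−52488, 768], [−19683, 256]] · [[1, −3], [3, −8]] = [[−50184, 151320], [−18915, 57001]].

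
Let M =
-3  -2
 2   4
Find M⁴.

M² = [[5, -2], [2, 12]]
M³ = [[-19, -18], [18, 44]]
M⁴ = [[21, -34], [34, 140]]

[[21, -34], [34, 140]]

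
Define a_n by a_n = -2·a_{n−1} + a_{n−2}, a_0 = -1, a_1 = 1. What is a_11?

With companion matrix M = [[-2, 1], [1, 0]], [a_n, a_{n−1}]ᵀ = M·[a_{n−1}, a_{n−2}]ᵀ, so [a_11, a_10]ᵀ = M¹⁰·[a_1, a_0]ᵀ.
M¹⁰ = [[5741, -2378], [-2378, 985]], giving [a_11, a_10]ᵀ = [[8119], [-3363]].

8119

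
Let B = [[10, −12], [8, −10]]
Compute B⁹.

tr B = 0 and det B = −4, so the characteristic polynomial is λ² − (0)λ + (−4) with roots 2 and −2.
Eigenvectors give P = [[3, 1], [2, 1]] with P⁻¹ = [[1, −1], [−2, 3]], and B = P·diag(2, −2)·P⁻¹.
Then B⁹ = P·diag(512, −512)·P⁻¹ = [[1536, −512], [1024, −512]] · [[1, −1], [−2, 3]] = [[2560, −3072], [2048, −2560]].

[[2560, −3072], [2048, −2560]]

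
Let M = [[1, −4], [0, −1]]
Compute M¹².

M² = I (check: tr M = 0 and det M = −1), so M¹² = I since 12 is even.

[[1, 0], [0, 1]]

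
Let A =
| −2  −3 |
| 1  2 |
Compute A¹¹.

[[−2, −3], [1, 2]]

A² = I (check: tr A = 0 and det A = −1), so A¹¹ = A since 11 is odd.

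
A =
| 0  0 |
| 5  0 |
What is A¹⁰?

A is strictly triangular, hence nilpotent: A² = 0, so A¹⁰ = 0.

[[0, 0], [0, 0]]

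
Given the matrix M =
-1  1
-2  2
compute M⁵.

[[-1, 1], [-2, 2]]

M² = M (a projection; rank 1, trace 1), so M⁵ = M.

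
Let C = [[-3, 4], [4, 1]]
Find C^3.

C^2 = [[25, -8], [-8, 17]]
C^3 = [[-107, 92], [92, -15]]

[[-107, 92], [92, -15]]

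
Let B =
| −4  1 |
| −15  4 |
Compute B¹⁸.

B² = I (check: tr B = 0 and det B = −1), so B¹⁸ = I since 18 is even.

[[1, 0], [0, 1]]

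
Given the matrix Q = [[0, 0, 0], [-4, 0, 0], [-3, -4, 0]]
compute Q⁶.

[[0, 0, 0], [0, 0, 0], [0, 0, 0]]

Q is strictly triangular, hence nilpotent: Q³ = 0, so Q⁶ = 0.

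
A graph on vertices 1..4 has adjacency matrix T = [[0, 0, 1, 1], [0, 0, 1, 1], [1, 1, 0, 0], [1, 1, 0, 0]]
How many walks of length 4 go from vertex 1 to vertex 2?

8

The number of length-4 walks from vertex 1 to vertex 2 is entry (1,2) of T^4, where T is the adjacency matrix.
T^2 = [[2, 2, 0, 0], [2, 2, 0, 0], [0, 0, 2, 2], [0, 0, 2, 2]]
T^3 = [[0, 0, 4, 4], [0, 0, 4, 4], [4, 4, 0, 0], [4, 4, 0, 0]]
T^4 = [[8, 8, 0, 0], [8, 8, 0, 0], [0, 0, 8, 8], [0, 0, 8, 8]]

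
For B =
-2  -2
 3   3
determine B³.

[[-2, -2], [3, 3]]

B² = B (a projection; rank 1, trace 1), so B³ = B.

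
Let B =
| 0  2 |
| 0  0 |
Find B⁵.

B is strictly triangular, hence nilpotent: B² = 0, so B⁵ = 0.

[[0, 0], [0, 0]]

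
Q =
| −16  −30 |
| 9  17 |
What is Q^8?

[[−1274, −2550], [765, 1531]]

tr Q = 1 and det Q = −2, so the characteristic polynomial is λ² − (1)λ + (−2) with roots 2 and −1.
Eigenvectors give P = [[−5, −2], [3, 1]] with P⁻¹ = [[1, 2], [−3, −5]], and Q = P·diag(2, −1)·P⁻¹.
Then Q^8 = P·diag(256, 1)·P⁻¹ = [[−1280, −2], [768, 1]] · [[1, 2], [−3, −5]] = [[−1274, −2550], [765, 1531]].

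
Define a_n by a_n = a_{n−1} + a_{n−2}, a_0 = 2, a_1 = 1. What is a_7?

29

With companion matrix M = [[1, 1], [1, 0]], [a_n, a_{n−1}]ᵀ = M·[a_{n−1}, a_{n−2}]ᵀ, so [a_7, a_6]ᵀ = M⁶·[a_1, a_0]ᵀ.
M⁶ = [[13, 8], [8, 5]], giving [a_7, a_6]ᵀ = [[29], [18]].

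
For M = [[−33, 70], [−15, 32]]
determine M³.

[[−237, 490], [−105, 218]]

tr M = −1 and det M = −6, so the characteristic polynomial is λ² − (−1)λ + (−6) with roots −3 and 2.
Eigenvectors give P = [[−7, 2], [−3, 1]] with P⁻¹ = [[−1, 2], [−3, 7]], and M = P·diag(−3, 2)·P⁻¹.
Then M³ = P·diag(−27, 8)·P⁻¹ = [[189, 16], [81, 8]] · [[−1, 2], [−3, 7]] = [[−237, 490], [−105, 218]].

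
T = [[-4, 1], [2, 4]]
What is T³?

[[-72, 18], [36, 72]]

T² = [[18, 0], [0, 18]]
T³ = [[-72, 18], [36, 72]]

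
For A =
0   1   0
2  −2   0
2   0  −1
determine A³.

[[−4, 6, 0], [12, −16, 0], [6, −6, −1]]

A² = [[2, −2, 0], [−4, 6, 0], [−2, 2, 1]]
A³ = [[−4, 6, 0], [12, −16, 0], [6, −6, −1]]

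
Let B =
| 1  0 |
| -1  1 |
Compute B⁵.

B = I + N where N = [[0, 0], [-1, 0]] is strictly lower-triangular, so N² = 0.
(I + N)⁵ = I + 5·N = [[1, 0], [-5, 1]].

[[1, 0], [-5, 1]]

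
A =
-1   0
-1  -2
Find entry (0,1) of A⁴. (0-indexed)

0

tr A = -3 and det A = 2, so the characteristic polynomial is λ² − (-3)λ + (2) with roots -2 and -1.
Eigenvectors give P = [[0, -1], [1, 1]] with P⁻¹ = [[1, 1], [-1, 0]], and A = P·diag(-2, -1)·P⁻¹.
Then A⁴ = P·diag(16, 1)·P⁻¹ = [[0, -1], [16, 1]] · [[1, 1], [-1, 0]] = [[1, 0], [15, 16]].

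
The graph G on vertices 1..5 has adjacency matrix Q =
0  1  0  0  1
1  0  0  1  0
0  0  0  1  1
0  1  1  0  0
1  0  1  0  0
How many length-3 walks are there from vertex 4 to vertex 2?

The number of length-3 walks from vertex 4 to vertex 2 is entry (4,2) of Q³, where Q is the adjacency matrix.
Q² = [[2, 0, 1, 1, 0], [0, 2, 1, 0, 1], [1, 1, 2, 0, 0], [1, 0, 0, 2, 1], [0, 1, 0, 1, 2]]
Q³ = [[0, 3, 1, 1, 3], [3, 0, 1, 3, 1], [1, 1, 0, 3, 3], [1, 3, 3, 0, 1], [3, 1, 3, 1, 0]]

3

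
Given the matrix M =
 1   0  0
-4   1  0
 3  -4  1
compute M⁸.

M = I + N where N = [[0, 0, 0], [-4, 0, 0], [3, -4, 0]] is strictly lower-triangular, so N³ = 0.
(I + N)⁸ = I + 8·N + 28·N² = [[1, 0, 0], [-32, 1, 0], [472, -32, 1]].

[[1, 0, 0], [-32, 1, 0], [472, -32, 1]]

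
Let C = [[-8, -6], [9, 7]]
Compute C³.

[[-26, -18], [27, 19]]

tr C = -1 and det C = -2, so the characteristic polynomial is λ² − (-1)λ + (-2) with roots -2 and 1.
Eigenvectors give P = [[1, 2], [-1, -3]] with P⁻¹ = [[3, 2], [-1, -1]], and C = P·diag(-2, 1)·P⁻¹.
Then C³ = P·diag(-8, 1)·P⁻¹ = [[-8, 2], [8, -3]] · [[3, 2], [-1, -1]] = [[-26, -18], [27, 19]].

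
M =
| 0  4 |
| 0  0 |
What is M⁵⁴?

M is strictly triangular, hence nilpotent: M² = 0, so M⁵⁴ = 0.

[[0, 0], [0, 0]]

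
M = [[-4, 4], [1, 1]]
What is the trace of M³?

-99

M² = [[20, -12], [-3, 5]]
M³ = [[-92, 68], [17, -7]]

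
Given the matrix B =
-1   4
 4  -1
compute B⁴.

B² = [[17, -8], [-8, 17]]
B³ = [[-49, 76], [76, -49]]
B⁴ = [[353, -272], [-272, 353]]

[[353, -272], [-272, 353]]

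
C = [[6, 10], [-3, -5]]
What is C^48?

[[6, 10], [-3, -5]]

C² = C (a projection; rank 1, trace 1), so C^48 = C.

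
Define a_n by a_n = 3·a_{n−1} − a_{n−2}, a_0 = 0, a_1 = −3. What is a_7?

−1131

With companion matrix C = [[3, −1], [1, 0]], [a_n, a_{n−1}]ᵀ = C·[a_{n−1}, a_{n−2}]ᵀ, so [a_7, a_6]ᵀ = C⁶·[a_1, a_0]ᵀ.
C⁶ = [[377, −144], [144, −55]], giving [a_7, a_6]ᵀ = [[−1131], [−432]].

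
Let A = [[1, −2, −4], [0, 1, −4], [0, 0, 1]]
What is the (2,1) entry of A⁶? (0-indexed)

0

A = I + N where N = [[0, −2, −4], [0, 0, −4], [0, 0, 0]] is strictly upper-triangular, so N³ = 0.
(I + N)⁶ = I + 6·N + 15·N² = [[1, −12, 96], [0, 1, −24], [0, 0, 1]].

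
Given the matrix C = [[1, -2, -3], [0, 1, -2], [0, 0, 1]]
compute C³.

C = I + N where N = [[0, -2, -3], [0, 0, -2], [0, 0, 0]] is strictly upper-triangular, so N³ = 0.
(I + N)³ = I + 3·N + 3·N² = [[1, -6, 3], [0, 1, -6], [0, 0, 1]].

[[1, -6, 3], [0, 1, -6], [0, 0, 1]]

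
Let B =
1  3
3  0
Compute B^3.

[[19, 30], [30, 9]]

B^2 = [[10, 3], [3, 9]]
B^3 = [[19, 30], [30, 9]]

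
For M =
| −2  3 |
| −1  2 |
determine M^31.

[[−2, 3], [−1, 2]]

M² = I (check: tr M = 0 and det M = −1), so M^31 = M since 31 is odd.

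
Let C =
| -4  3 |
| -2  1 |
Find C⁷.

[[-382, 381], [-254, 253]]

tr C = -3 and det C = 2, so the characteristic polynomial is λ² − (-3)λ + (2) with roots -1 and -2.
Eigenvectors give P = [[1, 3], [1, 2]] with P⁻¹ = [[-2, 3], [1, -1]], and C = P·diag(-1, -2)·P⁻¹.
Then C⁷ = P·diag(-1, -128)·P⁻¹ = [[-1, -384], [-1, -256]] · [[-2, 3], [1, -1]] = [[-382, 381], [-254, 253]].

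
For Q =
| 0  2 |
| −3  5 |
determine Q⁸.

[[−12354, 12610], [−18915, 19171]]

tr Q = 5 and det Q = 6, so the characteristic polynomial is λ² − (5)λ + (6) with roots 2 and 3.
Eigenvectors give P = [[1, −2], [1, −3]] with P⁻¹ = [[3, −2], [1, −1]], and Q = P·diag(2, 3)·P⁻¹.
Then Q⁸ = P·diag(256, 6561)·P⁻¹ = [[256, −13122], [256, −19683]] · [[3, −2], [1, −1]] = [[−12354, 12610], [−18915, 19171]].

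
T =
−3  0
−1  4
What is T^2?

[[9, 0], [−1, 16]]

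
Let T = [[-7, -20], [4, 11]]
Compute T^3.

tr T = 4 and det T = 3, so the characteristic polynomial is λ² − (4)λ + (3) with roots 3 and 1.
Eigenvectors give P = [[2, 5], [-1, -2]] with P⁻¹ = [[-2, -5], [1, 2]], and T = P·diag(3, 1)·P⁻¹.
Then T^3 = P·diag(27, 1)·P⁻¹ = [[54, 5], [-27, -2]] · [[-2, -5], [1, 2]] = [[-103, -260], [52, 131]].

[[-103, -260], [52, 131]]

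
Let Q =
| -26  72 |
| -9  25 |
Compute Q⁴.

tr Q = -1 and det Q = -2, so the characteristic polynomial is λ² − (-1)λ + (-2) with roots 1 and -2.
Eigenvectors give P = [[-8, 3], [-3, 1]] with P⁻¹ = [[1, -3], [3, -8]], and Q = P·diag(1, -2)·P⁻¹.
Then Q⁴ = P·diag(1, 16)·P⁻¹ = [[-8, 48], [-3, 16]] · [[1, -3], [3, -8]] = [[136, -360], [45, -119]].

[[136, -360], [45, -119]]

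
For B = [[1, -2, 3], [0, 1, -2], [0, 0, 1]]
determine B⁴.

[[1, -8, 36], [0, 1, -8], [0, 0, 1]]

B = I + N where N = [[0, -2, 3], [0, 0, -2], [0, 0, 0]] is strictly upper-triangular, so N³ = 0.
(I + N)⁴ = I + 4·N + 6·N² = [[1, -8, 36], [0, 1, -8], [0, 0, 1]].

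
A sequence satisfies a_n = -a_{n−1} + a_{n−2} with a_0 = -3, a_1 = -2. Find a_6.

1

With companion matrix C = [[-1, 1], [1, 0]], [a_n, a_{n−1}]ᵀ = C·[a_{n−1}, a_{n−2}]ᵀ, so [a_6, a_5]ᵀ = C⁵·[a_1, a_0]ᵀ.
C⁵ = [[-8, 5], [5, -3]], giving [a_6, a_5]ᵀ = [[1], [-1]].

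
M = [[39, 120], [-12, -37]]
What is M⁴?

tr M = 2 and det M = -3, so the characteristic polynomial is λ² − (2)λ + (-3) with roots 3 and -1.
Eigenvectors give P = [[10, -3], [-3, 1]] with P⁻¹ = [[1, 3], [3, 10]], and M = P·diag(3, -1)·P⁻¹.
Then M⁴ = P·diag(81, 1)·P⁻¹ = [[810, -3], [-243, 1]] · [[1, 3], [3, 10]] = [[801, 2400], [-240, -719]].

[[801, 2400], [-240, -719]]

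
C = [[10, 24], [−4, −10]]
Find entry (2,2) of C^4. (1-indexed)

tr C = 0 and det C = −4, so the characteristic polynomial is λ² − (0)λ + (−4) with roots −2 and 2.
Eigenvectors give P = [[2, 3], [−1, −1]] with P⁻¹ = [[−1, −3], [1, 2]], and C = P·diag(−2, 2)·P⁻¹.
Then C^4 = P·diag(16, 16)·P⁻¹ = [[32, 48], [−16, −16]] · [[−1, −3], [1, 2]] = [[16, 0], [0, 16]].

16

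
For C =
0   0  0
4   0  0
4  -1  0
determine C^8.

[[0, 0, 0], [0, 0, 0], [0, 0, 0]]

C is strictly triangular, hence nilpotent: C^3 = 0, so C^8 = 0.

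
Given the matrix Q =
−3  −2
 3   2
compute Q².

[[3, 2], [−3, −2]]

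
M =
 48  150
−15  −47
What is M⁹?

tr M = 1 and det M = −6, so the characteristic polynomial is λ² − (1)λ + (−6) with roots −2 and 3.
Eigenvectors give P = [[−3, 10], [1, −3]] with P⁻¹ = [[3, 10], [1, 3]], and M = P·diag(−2, 3)·P⁻¹.
Then M⁹ = P·diag(−512, 19683)·P⁻¹ = [[1536, 196830], [−512, −59049]] · [[3, 10], [1, 3]] = [[201438, 605850], [−60585, −182267]].

[[201438, 605850], [−60585, −182267]]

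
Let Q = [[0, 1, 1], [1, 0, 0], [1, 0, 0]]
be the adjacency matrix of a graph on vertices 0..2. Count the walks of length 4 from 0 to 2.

The number of length-4 walks from vertex 0 to vertex 2 is entry (0,2) of Q⁴, where Q is the adjacency matrix.
Q² = [[2, 0, 0], [0, 1, 1], [0, 1, 1]]
Q³ = [[0, 2, 2], [2, 0, 0], [2, 0, 0]]
Q⁴ = [[4, 0, 0], [0, 2, 2], [0, 2, 2]]

0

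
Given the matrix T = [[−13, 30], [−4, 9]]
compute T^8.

tr T = −4 and det T = 3, so the characteristic polynomial is λ² − (−4)λ + (3) with roots −3 and −1.
Eigenvectors give P = [[3, −5], [1, −2]] with P⁻¹ = [[2, −5], [1, −3]], and T = P·diag(−3, −1)·P⁻¹.
Then T^8 = P·diag(6561, 1)·P⁻¹ = [[19683, −5], [6561, −2]] · [[2, −5], [1, −3]] = [[39361, −98400], [13120, −32799]].

[[39361, −98400], [13120, −32799]]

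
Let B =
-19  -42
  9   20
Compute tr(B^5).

31

tr B = 1 and det B = -2, so the characteristic polynomial is λ² − (1)λ + (-2) with roots -1 and 2.
Eigenvectors give P = [[7, -2], [-3, 1]] with P⁻¹ = [[1, 2], [3, 7]], and B = P·diag(-1, 2)·P⁻¹.
Then B^5 = P·diag(-1, 32)·P⁻¹ = [[-7, -64], [3, 32]] · [[1, 2], [3, 7]] = [[-199, -462], [99, 230]].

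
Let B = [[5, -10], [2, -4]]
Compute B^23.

[[5, -10], [2, -4]]

B² = B (a projection; rank 1, trace 1), so B^23 = B.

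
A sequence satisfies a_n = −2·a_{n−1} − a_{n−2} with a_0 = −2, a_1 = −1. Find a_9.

−25

With companion matrix B = [[−2, −1], [1, 0]], [a_n, a_{n−1}]ᵀ = B·[a_{n−1}, a_{n−2}]ᵀ, so [a_9, a_8]ᵀ = B^8·[a_1, a_0]ᵀ.
B^8 = [[9, 8], [−8, −7]], giving [a_9, a_8]ᵀ = [[−25], [22]].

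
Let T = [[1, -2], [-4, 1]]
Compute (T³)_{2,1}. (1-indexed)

-44

T² = [[9, -4], [-8, 9]]
T³ = [[25, -22], [-44, 25]]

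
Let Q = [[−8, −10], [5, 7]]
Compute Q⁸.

[[12866, 12610], [−6305, −6049]]

tr Q = −1 and det Q = −6, so the characteristic polynomial is λ² − (−1)λ + (−6) with roots 2 and −3.
Eigenvectors give P = [[−1, 2], [1, −1]] with P⁻¹ = [[1, 2], [1, 1]], and Q = P·diag(2, −3)·P⁻¹.
Then Q⁸ = P·diag(256, 6561)·P⁻¹ = [[−256, 13122], [256, −6561]] · [[1, 2], [1, 1]] = [[12866, 12610], [−6305, −6049]].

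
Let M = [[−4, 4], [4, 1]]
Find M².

[[32, −12], [−12, 17]]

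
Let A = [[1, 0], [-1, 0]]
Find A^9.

A² = A (a projection; rank 1, trace 1), so A^9 = A.

[[1, 0], [-1, 0]]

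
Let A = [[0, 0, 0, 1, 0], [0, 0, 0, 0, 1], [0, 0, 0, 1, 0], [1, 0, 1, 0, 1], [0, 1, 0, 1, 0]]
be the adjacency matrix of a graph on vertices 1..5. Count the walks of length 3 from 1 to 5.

0

The number of length-3 walks from vertex 1 to vertex 5 is entry (1,5) of A³, where A is the adjacency matrix.
A² = [[1, 0, 1, 0, 1], [0, 1, 0, 1, 0], [1, 0, 1, 0, 1], [0, 1, 0, 3, 0], [1, 0, 1, 0, 2]]
A³ = [[0, 1, 0, 3, 0], [1, 0, 1, 0, 2], [0, 1, 0, 3, 0], [3, 0, 3, 0, 4], [0, 2, 0, 4, 0]]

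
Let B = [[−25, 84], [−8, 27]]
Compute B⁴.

tr B = 2 and det B = −3, so the characteristic polynomial is λ² − (2)λ + (−3) with roots 3 and −1.
Eigenvectors give P = [[3, 7], [1, 2]] with P⁻¹ = [[−2, 7], [1, −3]], and B = P·diag(3, −1)·P⁻¹.
Then B⁴ = P·diag(81, 1)·P⁻¹ = [[243, 7], [81, 2]] · [[−2, 7], [1, −3]] = [[−479, 1680], [−160, 561]].

[[−479, 1680], [−160, 561]]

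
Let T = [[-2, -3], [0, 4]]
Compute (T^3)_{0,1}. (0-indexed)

T^2 = [[4, -6], [0, 16]]
T^3 = [[-8, -36], [0, 64]]

-36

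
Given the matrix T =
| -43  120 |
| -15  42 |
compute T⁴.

tr T = -1 and det T = -6, so the characteristic polynomial is λ² − (-1)λ + (-6) with roots -3 and 2.
Eigenvectors give P = [[-3, 8], [-1, 3]] with P⁻¹ = [[-3, 8], [-1, 3]], and T = P·diag(-3, 2)·P⁻¹.
Then T⁴ = P·diag(81, 16)·P⁻¹ = [[-243, 128], [-81, 48]] · [[-3, 8], [-1, 3]] = [[601, -1560], [195, -504]].

[[601, -1560], [195, -504]]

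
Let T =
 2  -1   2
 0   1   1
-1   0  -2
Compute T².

[[2, -3, -1], [-1, 1, -1], [0, 1, 2]]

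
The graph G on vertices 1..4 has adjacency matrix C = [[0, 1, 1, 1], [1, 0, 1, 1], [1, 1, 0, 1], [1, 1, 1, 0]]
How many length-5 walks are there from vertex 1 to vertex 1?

The number of length-5 walks from vertex 1 to vertex 1 is entry (1,1) of C⁵, where C is the adjacency matrix.
C² = [[3, 2, 2, 2], [2, 3, 2, 2], [2, 2, 3, 2], [2, 2, 2, 3]]
C³ = [[6, 7, 7, 7], [7, 6, 7, 7], [7, 7, 6, 7], [7, 7, 7, 6]]
C⁴ = [[21, 20, 20, 20], [20, 21, 20, 20], [20, 20, 21, 20], [20, 20, 20, 21]]
C⁵ = [[60, 61, 61, 61], [61, 60, 61, 61], [61, 61, 60, 61], [61, 61, 61, 60]]

60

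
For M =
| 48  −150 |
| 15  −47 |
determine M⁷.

tr M = 1 and det M = −6, so the characteristic polynomial is λ² − (1)λ + (−6) with roots −2 and 3.
Eigenvectors give P = [[3, 10], [1, 3]] with P⁻¹ = [[−3, 10], [1, −3]], and M = P·diag(−2, 3)·P⁻¹.
Then M⁷ = P·diag(−128, 2187)·P⁻¹ = [[−384, 21870], [−128, 6561]] · [[−3, 10], [1, −3]] = [[23022, −69450], [6945, −20963]].

[[23022, −69450], [6945, −20963]]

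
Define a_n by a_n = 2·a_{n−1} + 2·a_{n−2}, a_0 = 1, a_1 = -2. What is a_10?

-8480

With companion matrix M = [[2, 2], [1, 0]], [a_n, a_{n−1}]ᵀ = M·[a_{n−1}, a_{n−2}]ᵀ, so [a_10, a_9]ᵀ = M^9·[a_1, a_0]ᵀ.
M^9 = [[6688, 4896], [2448, 1792]], giving [a_10, a_9]ᵀ = [[-8480], [-3104]].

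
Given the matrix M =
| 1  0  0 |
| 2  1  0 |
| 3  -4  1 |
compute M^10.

M = I + N where N = [[0, 0, 0], [2, 0, 0], [3, -4, 0]] is strictly lower-triangular, so N^3 = 0.
(I + N)^10 = I + 10·N + 45·N^2 = [[1, 0, 0], [20, 1, 0], [-330, -40, 1]].

[[1, 0, 0], [20, 1, 0], [-330, -40, 1]]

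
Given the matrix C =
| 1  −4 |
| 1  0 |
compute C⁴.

[[5, 28], [−7, 12]]

C² = [[−3, −4], [1, −4]]
C³ = [[−7, 12], [−3, −4]]
C⁴ = [[5, 28], [−7, 12]]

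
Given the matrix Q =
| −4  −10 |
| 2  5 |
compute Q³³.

Q² = Q (a projection; rank 1, trace 1), so Q³³ = Q.

[[−4, −10], [2, 5]]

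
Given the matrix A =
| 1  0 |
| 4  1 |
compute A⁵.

[[1, 0], [20, 1]]

A = I + N where N = [[0, 0], [4, 0]] is strictly lower-triangular, so N² = 0.
(I + N)⁵ = I + 5·N = [[1, 0], [20, 1]].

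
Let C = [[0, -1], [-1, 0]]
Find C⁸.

[[1, 0], [0, 1]]

C² = I (check: tr C = 0 and det C = -1), so C⁸ = I since 8 is even.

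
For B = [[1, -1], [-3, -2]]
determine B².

[[4, 1], [3, 7]]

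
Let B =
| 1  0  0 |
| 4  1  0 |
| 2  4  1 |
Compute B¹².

B = I + N where N = [[0, 0, 0], [4, 0, 0], [2, 4, 0]] is strictly lower-triangular, so N³ = 0.
(I + N)¹² = I + 12·N + 66·N² = [[1, 0, 0], [48, 1, 0], [1080, 48, 1]].

[[1, 0, 0], [48, 1, 0], [1080, 48, 1]]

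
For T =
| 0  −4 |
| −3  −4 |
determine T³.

[[−48, −112], [−84, −160]]

T² = [[12, 16], [12, 28]]
T³ = [[−48, −112], [−84, −160]]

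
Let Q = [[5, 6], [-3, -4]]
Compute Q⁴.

tr Q = 1 and det Q = -2, so the characteristic polynomial is λ² − (1)λ + (-2) with roots 2 and -1.
Eigenvectors give P = [[-2, -1], [1, 1]] with P⁻¹ = [[-1, -1], [1, 2]], and Q = P·diag(2, -1)·P⁻¹.
Then Q⁴ = P·diag(16, 1)·P⁻¹ = [[-32, -1], [16, 1]] · [[-1, -1], [1, 2]] = [[31, 30], [-15, -14]].

[[31, 30], [-15, -14]]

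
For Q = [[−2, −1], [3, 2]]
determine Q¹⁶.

[[1, 0], [0, 1]]

Q² = I (check: tr Q = 0 and det Q = −1), so Q¹⁶ = I since 16 is even.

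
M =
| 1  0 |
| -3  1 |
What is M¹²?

[[1, 0], [-36, 1]]

M = I + N where N = [[0, 0], [-3, 0]] is strictly lower-triangular, so N² = 0.
(I + N)¹² = I + 12·N = [[1, 0], [-36, 1]].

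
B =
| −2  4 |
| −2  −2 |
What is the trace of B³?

80

B² = [[−4, −16], [8, −4]]
B³ = [[40, 16], [−8, 40]]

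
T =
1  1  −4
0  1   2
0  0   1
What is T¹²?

T = I + N where N = [[0, 1, −4], [0, 0, 2], [0, 0, 0]] is strictly upper-triangular, so N³ = 0.
(I + N)¹² = I + 12·N + 66·N² = [[1, 12, 84], [0, 1, 24], [0, 0, 1]].

[[1, 12, 84], [0, 1, 24], [0, 0, 1]]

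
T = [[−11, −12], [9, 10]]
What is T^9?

[[−2051, −2052], [1539, 1540]]

tr T = −1 and det T = −2, so the characteristic polynomial is λ² − (−1)λ + (−2) with roots 1 and −2.
Eigenvectors give P = [[−1, 4], [1, −3]] with P⁻¹ = [[3, 4], [1, 1]], and T = P·diag(1, −2)·P⁻¹.
Then T^9 = P·diag(1, −512)·P⁻¹ = [[−1, −2048], [1, 1536]] · [[3, 4], [1, 1]] = [[−2051, −2052], [1539, 1540]].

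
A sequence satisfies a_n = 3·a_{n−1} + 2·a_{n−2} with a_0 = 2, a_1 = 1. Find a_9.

47479

With companion matrix C = [[3, 2], [1, 0]], [a_n, a_{n−1}]ᵀ = C·[a_{n−1}, a_{n−2}]ᵀ, so [a_9, a_8]ᵀ = C^8·[a_1, a_0]ᵀ.
C^8 = [[22363, 12558], [6279, 3526]], giving [a_9, a_8]ᵀ = [[47479], [13331]].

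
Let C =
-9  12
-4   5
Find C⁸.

[[26241, -39360], [13120, -19679]]

tr C = -4 and det C = 3, so the characteristic polynomial is λ² − (-4)λ + (3) with roots -3 and -1.
Eigenvectors give P = [[2, -3], [1, -2]] with P⁻¹ = [[2, -3], [1, -2]], and C = P·diag(-3, -1)·P⁻¹.
Then C⁸ = P·diag(6561, 1)·P⁻¹ = [[13122, -3], [6561, -2]] · [[2, -3], [1, -2]] = [[26241, -39360], [13120, -19679]].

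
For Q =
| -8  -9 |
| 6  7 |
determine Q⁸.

[[766, 765], [-510, -509]]

tr Q = -1 and det Q = -2, so the characteristic polynomial is λ² − (-1)λ + (-2) with roots -2 and 1.
Eigenvectors give P = [[-3, 1], [2, -1]] with P⁻¹ = [[-1, -1], [-2, -3]], and Q = P·diag(-2, 1)·P⁻¹.
Then Q⁸ = P·diag(256, 1)·P⁻¹ = [[-768, 1], [512, -1]] · [[-1, -1], [-2, -3]] = [[766, 765], [-510, -509]].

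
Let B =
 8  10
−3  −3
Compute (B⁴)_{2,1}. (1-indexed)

−195

tr B = 5 and det B = 6, so the characteristic polynomial is λ² − (5)λ + (6) with roots 3 and 2.
Eigenvectors give P = [[−2, −5], [1, 3]] with P⁻¹ = [[−3, −5], [1, 2]], and B = P·diag(3, 2)·P⁻¹.
Then B⁴ = P·diag(81, 16)·P⁻¹ = [[−162, −80], [81, 48]] · [[−3, −5], [1, 2]] = [[406, 650], [−195, −309]].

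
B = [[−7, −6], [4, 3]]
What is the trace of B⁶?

tr B = −4 and det B = 3, so the characteristic polynomial is λ² − (−4)λ + (3) with roots −3 and −1.
Eigenvectors give P = [[3, −1], [−2, 1]] with P⁻¹ = [[1, 1], [2, 3]], and B = P·diag(−3, −1)·P⁻¹.
Then B⁶ = P·diag(729, 1)·P⁻¹ = [[2187, −1], [−1458, 1]] · [[1, 1], [2, 3]] = [[2185, 2184], [−1456, −1455]].

730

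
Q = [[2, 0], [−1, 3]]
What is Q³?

[[8, 0], [−19, 27]]

tr Q = 5 and det Q = 6, so the characteristic polynomial is λ² − (5)λ + (6) with roots 3 and 2.
Eigenvectors give P = [[0, 1], [−1, 1]] with P⁻¹ = [[1, −1], [1, 0]], and Q = P·diag(3, 2)·P⁻¹.
Then Q³ = P·diag(27, 8)·P⁻¹ = [[0, 8], [−27, 8]] · [[1, −1], [1, 0]] = [[8, 0], [−19, 27]].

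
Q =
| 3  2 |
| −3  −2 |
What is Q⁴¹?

[[3, 2], [−3, −2]]

Q² = Q (a projection; rank 1, trace 1), so Q⁴¹ = Q.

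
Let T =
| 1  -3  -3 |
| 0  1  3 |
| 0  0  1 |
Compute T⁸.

[[1, -24, -276], [0, 1, 24], [0, 0, 1]]

T = I + N where N = [[0, -3, -3], [0, 0, 3], [0, 0, 0]] is strictly upper-triangular, so N³ = 0.
(I + N)⁸ = I + 8·N + 28·N² = [[1, -24, -276], [0, 1, 24], [0, 0, 1]].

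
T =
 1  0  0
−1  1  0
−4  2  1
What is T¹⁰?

[[1, 0, 0], [−10, 1, 0], [−130, 20, 1]]

T = I + N where N = [[0, 0, 0], [−1, 0, 0], [−4, 2, 0]] is strictly lower-triangular, so N³ = 0.
(I + N)¹⁰ = I + 10·N + 45·N² = [[1, 0, 0], [−10, 1, 0], [−130, 20, 1]].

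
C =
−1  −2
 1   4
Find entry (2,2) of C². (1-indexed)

14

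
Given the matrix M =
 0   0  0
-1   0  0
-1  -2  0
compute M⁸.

M is strictly triangular, hence nilpotent: M³ = 0, so M⁸ = 0.

[[0, 0, 0], [0, 0, 0], [0, 0, 0]]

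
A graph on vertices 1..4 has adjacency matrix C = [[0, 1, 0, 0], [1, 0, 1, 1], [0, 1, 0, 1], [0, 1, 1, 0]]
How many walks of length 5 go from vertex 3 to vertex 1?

The number of length-5 walks from vertex 3 to vertex 1 is entry (3,1) of C⁵, where C is the adjacency matrix.
C² = [[1, 0, 1, 1], [0, 3, 1, 1], [1, 1, 2, 1], [1, 1, 1, 2]]
C³ = [[0, 3, 1, 1], [3, 2, 4, 4], [1, 4, 2, 3], [1, 4, 3, 2]]
C⁴ = [[3, 2, 4, 4], [2, 11, 6, 6], [4, 6, 7, 6], [4, 6, 6, 7]]
C⁵ = [[2, 11, 6, 6], [11, 14, 17, 17], [6, 17, 12, 13], [6, 17, 13, 12]]

6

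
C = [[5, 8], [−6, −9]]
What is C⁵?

[[725, 968], [−726, −969]]

tr C = −4 and det C = 3, so the characteristic polynomial is λ² − (−4)λ + (3) with roots −1 and −3.
Eigenvectors give P = [[4, −1], [−3, 1]] with P⁻¹ = [[1, 1], [3, 4]], and C = P·diag(−1, −3)·P⁻¹.
Then C⁵ = P·diag(−1, −243)·P⁻¹ = [[−4, 243], [3, −243]] · [[1, 1], [3, 4]] = [[725, 968], [−726, −969]].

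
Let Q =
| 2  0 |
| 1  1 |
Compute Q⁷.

tr Q = 3 and det Q = 2, so the characteristic polynomial is λ² − (3)λ + (2) with roots 2 and 1.
Eigenvectors give P = [[1, 0], [1, −1]] with P⁻¹ = [[1, 0], [1, −1]], and Q = P·diag(2, 1)·P⁻¹.
Then Q⁷ = P·diag(128, 1)·P⁻¹ = [[128, 0], [128, −1]] · [[1, 0], [1, −1]] = [[128, 0], [127, 1]].

[[128, 0], [127, 1]]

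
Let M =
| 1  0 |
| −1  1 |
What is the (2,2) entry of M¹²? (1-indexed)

M = I + N where N = [[0, 0], [−1, 0]] is strictly lower-triangular, so N² = 0.
(I + N)¹² = I + 12·N = [[1, 0], [−12, 1]].

1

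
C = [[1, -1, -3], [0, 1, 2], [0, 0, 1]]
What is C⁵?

[[1, -5, -35], [0, 1, 10], [0, 0, 1]]

C = I + N where N = [[0, -1, -3], [0, 0, 2], [0, 0, 0]] is strictly upper-triangular, so N³ = 0.
(I + N)⁵ = I + 5·N + 10·N² = [[1, -5, -35], [0, 1, 10], [0, 0, 1]].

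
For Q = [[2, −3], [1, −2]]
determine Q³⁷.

[[2, −3], [1, −2]]

Q² = I (check: tr Q = 0 and det Q = −1), so Q³⁷ = Q since 37 is odd.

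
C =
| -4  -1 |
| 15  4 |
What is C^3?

[[-4, -1], [15, 4]]

C² = I (check: tr C = 0 and det C = -1), so C^3 = C since 3 is odd.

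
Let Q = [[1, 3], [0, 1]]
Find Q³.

[[1, 9], [0, 1]]

Q = I + N where N = [[0, 3], [0, 0]] is strictly upper-triangular, so N² = 0.
(I + N)³ = I + 3·N = [[1, 9], [0, 1]].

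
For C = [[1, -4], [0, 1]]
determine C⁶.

C = I + N where N = [[0, -4], [0, 0]] is strictly upper-triangular, so N² = 0.
(I + N)⁶ = I + 6·N = [[1, -24], [0, 1]].

[[1, -24], [0, 1]]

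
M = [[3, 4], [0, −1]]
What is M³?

[[27, 28], [0, −1]]

M² = [[9, 8], [0, 1]]
M³ = [[27, 28], [0, −1]]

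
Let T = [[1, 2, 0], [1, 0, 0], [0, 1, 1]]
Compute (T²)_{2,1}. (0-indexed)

1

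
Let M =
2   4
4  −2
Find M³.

[[40, 80], [80, −40]]

M² = [[20, 0], [0, 20]]
M³ = [[40, 80], [80, −40]]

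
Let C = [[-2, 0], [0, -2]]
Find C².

[[4, 0], [0, 4]]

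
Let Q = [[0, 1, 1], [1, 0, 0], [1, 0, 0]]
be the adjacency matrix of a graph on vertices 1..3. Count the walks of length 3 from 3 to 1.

2

The number of length-3 walks from vertex 3 to vertex 1 is entry (3,1) of Q^3, where Q is the adjacency matrix.
Q^2 = [[2, 0, 0], [0, 1, 1], [0, 1, 1]]
Q^3 = [[0, 2, 2], [2, 0, 0], [2, 0, 0]]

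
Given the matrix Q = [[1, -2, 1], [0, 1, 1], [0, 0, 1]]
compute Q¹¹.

[[1, -22, -99], [0, 1, 11], [0, 0, 1]]

Q = I + N where N = [[0, -2, 1], [0, 0, 1], [0, 0, 0]] is strictly upper-triangular, so N³ = 0.
(I + N)¹¹ = I + 11·N + 55·N² = [[1, -22, -99], [0, 1, 11], [0, 0, 1]].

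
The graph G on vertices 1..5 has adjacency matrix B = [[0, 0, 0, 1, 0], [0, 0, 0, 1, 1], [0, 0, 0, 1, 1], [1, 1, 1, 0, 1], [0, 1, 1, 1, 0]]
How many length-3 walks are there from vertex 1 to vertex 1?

0

The number of length-3 walks from vertex 1 to vertex 1 is entry (1,1) of B³, where B is the adjacency matrix.
B² = [[1, 1, 1, 0, 1], [1, 2, 2, 1, 1], [1, 2, 2, 1, 1], [0, 1, 1, 4, 2], [1, 1, 1, 2, 3]]
B³ = [[0, 1, 1, 4, 2], [1, 2, 2, 6, 5], [1, 2, 2, 6, 5], [4, 6, 6, 4, 6], [2, 5, 5, 6, 4]]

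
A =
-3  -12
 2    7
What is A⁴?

tr A = 4 and det A = 3, so the characteristic polynomial is λ² − (4)λ + (3) with roots 3 and 1.
Eigenvectors give P = [[2, 3], [-1, -1]] with P⁻¹ = [[-1, -3], [1, 2]], and A = P·diag(3, 1)·P⁻¹.
Then A⁴ = P·diag(81, 1)·P⁻¹ = [[162, 3], [-81, -1]] · [[-1, -3], [1, 2]] = [[-159, -480], [80, 241]].

[[-159, -480], [80, 241]]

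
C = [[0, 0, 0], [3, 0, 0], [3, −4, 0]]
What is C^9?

[[0, 0, 0], [0, 0, 0], [0, 0, 0]]

C is strictly triangular, hence nilpotent: C^3 = 0, so C^9 = 0.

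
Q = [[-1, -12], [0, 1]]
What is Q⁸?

[[1, 0], [0, 1]]

Q² = I (check: tr Q = 0 and det Q = -1), so Q⁸ = I since 8 is even.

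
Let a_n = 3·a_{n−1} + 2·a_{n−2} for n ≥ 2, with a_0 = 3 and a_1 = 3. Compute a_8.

With companion matrix C = [[3, 2], [1, 0]], [a_n, a_{n−1}]ᵀ = C·[a_{n−1}, a_{n−2}]ᵀ, so [a_8, a_7]ᵀ = C⁷·[a_1, a_0]ᵀ.
C⁷ = [[6279, 3526], [1763, 990]], giving [a_8, a_7]ᵀ = [[29415], [8259]].

29415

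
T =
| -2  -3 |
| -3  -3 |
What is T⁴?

T² = [[13, 15], [15, 18]]
T³ = [[-71, -84], [-84, -99]]
T⁴ = [[394, 465], [465, 549]]

[[394, 465], [465, 549]]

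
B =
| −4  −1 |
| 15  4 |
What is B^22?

B² = I (check: tr B = 0 and det B = −1), so B^22 = I since 22 is even.

[[1, 0], [0, 1]]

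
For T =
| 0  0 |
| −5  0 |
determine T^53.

T is strictly triangular, hence nilpotent: T^2 = 0, so T^53 = 0.

[[0, 0], [0, 0]]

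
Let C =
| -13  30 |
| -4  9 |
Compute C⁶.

tr C = -4 and det C = 3, so the characteristic polynomial is λ² − (-4)λ + (3) with roots -1 and -3.
Eigenvectors give P = [[5, 3], [2, 1]] with P⁻¹ = [[-1, 3], [2, -5]], and C = P·diag(-1, -3)·P⁻¹.
Then C⁶ = P·diag(1, 729)·P⁻¹ = [[5, 2187], [2, 729]] · [[-1, 3], [2, -5]] = [[4369, -10920], [1456, -3639]].

[[4369, -10920], [1456, -3639]]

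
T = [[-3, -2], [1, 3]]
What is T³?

[[-21, -14], [7, 21]]

T² = [[7, 0], [0, 7]]
T³ = [[-21, -14], [7, 21]]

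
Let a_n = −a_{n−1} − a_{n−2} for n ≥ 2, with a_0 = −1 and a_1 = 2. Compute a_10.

2

With companion matrix M = [[−1, −1], [1, 0]], [a_n, a_{n−1}]ᵀ = M·[a_{n−1}, a_{n−2}]ᵀ, so [a_10, a_9]ᵀ = M^9·[a_1, a_0]ᵀ.
M^9 = [[1, 0], [0, 1]], giving [a_10, a_9]ᵀ = [[2], [−1]].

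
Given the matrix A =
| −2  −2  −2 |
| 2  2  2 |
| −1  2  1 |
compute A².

[[2, −4, −2], [−2, 4, 2], [5, 8, 7]]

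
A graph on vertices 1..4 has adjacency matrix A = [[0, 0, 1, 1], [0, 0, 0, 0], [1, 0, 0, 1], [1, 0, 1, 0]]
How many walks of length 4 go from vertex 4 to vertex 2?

The number of length-4 walks from vertex 4 to vertex 2 is entry (4,2) of A⁴, where A is the adjacency matrix.
A² = [[2, 0, 1, 1], [0, 0, 0, 0], [1, 0, 2, 1], [1, 0, 1, 2]]
A³ = [[2, 0, 3, 3], [0, 0, 0, 0], [3, 0, 2, 3], [3, 0, 3, 2]]
A⁴ = [[6, 0, 5, 5], [0, 0, 0, 0], [5, 0, 6, 5], [5, 0, 5, 6]]

0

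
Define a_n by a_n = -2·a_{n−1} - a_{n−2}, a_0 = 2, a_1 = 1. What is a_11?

With companion matrix A = [[-2, -1], [1, 0]], [a_n, a_{n−1}]ᵀ = A·[a_{n−1}, a_{n−2}]ᵀ, so [a_11, a_10]ᵀ = A¹⁰·[a_1, a_0]ᵀ.
A¹⁰ = [[11, 10], [-10, -9]], giving [a_11, a_10]ᵀ = [[31], [-28]].

31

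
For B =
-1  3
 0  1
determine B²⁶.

B² = I (check: tr B = 0 and det B = -1), so B²⁶ = I since 26 is even.

[[1, 0], [0, 1]]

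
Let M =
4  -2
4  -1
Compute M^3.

[[8, -10], [20, -17]]

M^2 = [[8, -6], [12, -7]]
M^3 = [[8, -10], [20, -17]]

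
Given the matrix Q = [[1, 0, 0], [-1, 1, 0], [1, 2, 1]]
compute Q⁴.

Q = I + N where N = [[0, 0, 0], [-1, 0, 0], [1, 2, 0]] is strictly lower-triangular, so N³ = 0.
(I + N)⁴ = I + 4·N + 6·N² = [[1, 0, 0], [-4, 1, 0], [-8, 8, 1]].

[[1, 0, 0], [-4, 1, 0], [-8, 8, 1]]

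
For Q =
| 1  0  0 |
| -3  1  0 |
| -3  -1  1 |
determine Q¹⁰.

[[1, 0, 0], [-30, 1, 0], [105, -10, 1]]

Q = I + N where N = [[0, 0, 0], [-3, 0, 0], [-3, -1, 0]] is strictly lower-triangular, so N³ = 0.
(I + N)¹⁰ = I + 10·N + 45·N² = [[1, 0, 0], [-30, 1, 0], [105, -10, 1]].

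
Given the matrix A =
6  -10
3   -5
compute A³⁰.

[[6, -10], [3, -5]]

A² = A (a projection; rank 1, trace 1), so A³⁰ = A.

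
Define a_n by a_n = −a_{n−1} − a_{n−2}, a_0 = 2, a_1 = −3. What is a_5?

With companion matrix A = [[−1, −1], [1, 0]], [a_n, a_{n−1}]ᵀ = A·[a_{n−1}, a_{n−2}]ᵀ, so [a_5, a_4]ᵀ = A^4·[a_1, a_0]ᵀ.
A^4 = [[−1, −1], [1, 0]], giving [a_5, a_4]ᵀ = [[1], [−3]].

1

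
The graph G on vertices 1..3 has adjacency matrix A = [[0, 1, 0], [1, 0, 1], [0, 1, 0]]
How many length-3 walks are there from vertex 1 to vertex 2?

2

The number of length-3 walks from vertex 1 to vertex 2 is entry (1,2) of A³, where A is the adjacency matrix.
A² = [[1, 0, 1], [0, 2, 0], [1, 0, 1]]
A³ = [[0, 2, 0], [2, 0, 2], [0, 2, 0]]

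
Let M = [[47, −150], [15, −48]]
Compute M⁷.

tr M = −1 and det M = −6, so the characteristic polynomial is λ² − (−1)λ + (−6) with roots −3 and 2.
Eigenvectors give P = [[3, 10], [1, 3]] with P⁻¹ = [[−3, 10], [1, −3]], and M = P·diag(−3, 2)·P⁻¹.
Then M⁷ = P·diag(−2187, 128)·P⁻¹ = [[−6561, 1280], [−2187, 384]] · [[−3, 10], [1, −3]] = [[20963, −69450], [6945, −23022]].

[[20963, −69450], [6945, −23022]]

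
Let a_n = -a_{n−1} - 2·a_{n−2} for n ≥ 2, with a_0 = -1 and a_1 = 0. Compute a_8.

14

With companion matrix T = [[-1, -2], [1, 0]], [a_n, a_{n−1}]ᵀ = T·[a_{n−1}, a_{n−2}]ᵀ, so [a_8, a_7]ᵀ = T^7·[a_1, a_0]ᵀ.
T^7 = [[3, -14], [7, 10]], giving [a_8, a_7]ᵀ = [[14], [-10]].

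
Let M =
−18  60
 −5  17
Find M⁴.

[[276, −780], [65, −179]]

tr M = −1 and det M = −6, so the characteristic polynomial is λ² − (−1)λ + (−6) with roots 2 and −3.
Eigenvectors give P = [[3, 4], [1, 1]] with P⁻¹ = [[−1, 4], [1, −3]], and M = P·diag(2, −3)·P⁻¹.
Then M⁴ = P·diag(16, 81)·P⁻¹ = [[48, 324], [16, 81]] · [[−1, 4], [1, −3]] = [[276, −780], [65, −179]].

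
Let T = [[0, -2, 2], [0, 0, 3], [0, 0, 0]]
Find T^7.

T is strictly triangular, hence nilpotent: T^3 = 0, so T^7 = 0.

[[0, 0, 0], [0, 0, 0], [0, 0, 0]]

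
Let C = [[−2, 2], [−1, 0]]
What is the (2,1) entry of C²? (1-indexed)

2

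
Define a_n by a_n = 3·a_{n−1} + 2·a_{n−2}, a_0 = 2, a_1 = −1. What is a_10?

9805

With companion matrix C = [[3, 2], [1, 0]], [a_n, a_{n−1}]ᵀ = C·[a_{n−1}, a_{n−2}]ᵀ, so [a_10, a_9]ᵀ = C⁹·[a_1, a_0]ᵀ.
C⁹ = [[79647, 44726], [22363, 12558]], giving [a_10, a_9]ᵀ = [[9805], [2753]].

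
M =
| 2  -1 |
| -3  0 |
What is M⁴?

[[61, -20], [-60, 21]]

M² = [[7, -2], [-6, 3]]
M³ = [[20, -7], [-21, 6]]
M⁴ = [[61, -20], [-60, 21]]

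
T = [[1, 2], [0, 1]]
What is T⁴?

T = I + N where N = [[0, 2], [0, 0]] is strictly upper-triangular, so N² = 0.
(I + N)⁴ = I + 4·N = [[1, 8], [0, 1]].

[[1, 8], [0, 1]]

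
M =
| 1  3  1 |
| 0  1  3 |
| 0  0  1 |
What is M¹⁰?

M = I + N where N = [[0, 3, 1], [0, 0, 3], [0, 0, 0]] is strictly upper-triangular, so N³ = 0.
(I + N)¹⁰ = I + 10·N + 45·N² = [[1, 30, 415], [0, 1, 30], [0, 0, 1]].

[[1, 30, 415], [0, 1, 30], [0, 0, 1]]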